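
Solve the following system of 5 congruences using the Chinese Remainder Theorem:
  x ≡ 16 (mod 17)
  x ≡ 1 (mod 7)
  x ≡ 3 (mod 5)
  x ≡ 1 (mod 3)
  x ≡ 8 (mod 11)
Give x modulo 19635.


Product of moduli M = 17 · 7 · 5 · 3 · 11 = 19635.
Merge one congruence at a time:
  Start: x ≡ 16 (mod 17).
  Combine with x ≡ 1 (mod 7); new modulus lcm = 119.
    Write x = 16 + 17·t and substitute into x ≡ 1 (mod 7): 17·t ≡ 1 − 16 = -15 (mod 7).
    Reduce coefficients mod 7: 3·t ≡ 6 (mod 7).
    The inverse of 3 mod 7 is 5 (since 3·5 = 15 = 2·7 + 1), so t ≡ 5·6 = 30 ≡ 2 (mod 7).
    Then x = 16 + 17·2 = 50, valid modulo lcm(17, 7) = 119: x ≡ 50 (mod 119).
  Combine with x ≡ 3 (mod 5); new modulus lcm = 595.
    Write x = 50 + 119·t and substitute into x ≡ 3 (mod 5): 119·t ≡ 3 − 50 = -47 (mod 5).
    Reduce coefficients mod 5: 4·t ≡ 3 (mod 5).
    The inverse of 4 mod 5 is 4 (since 4·4 = 16 = 3·5 + 1), so t ≡ 4·3 = 12 ≡ 2 (mod 5).
    Then x = 50 + 119·2 = 288, valid modulo lcm(119, 5) = 595: x ≡ 288 (mod 595).
  Combine with x ≡ 1 (mod 3); new modulus lcm = 1785.
    Write x = 288 + 595·t and substitute into x ≡ 1 (mod 3): 595·t ≡ 1 − 288 = -287 (mod 3).
    Reduce coefficients mod 3: 1·t ≡ 1 (mod 3).
    So t ≡ 1 (mod 3).
    Then x = 288 + 595·1 = 883, valid modulo lcm(595, 3) = 1785: x ≡ 883 (mod 1785).
  Combine with x ≡ 8 (mod 11); new modulus lcm = 19635.
    Write x = 883 + 1785·t and substitute into x ≡ 8 (mod 11): 1785·t ≡ 8 − 883 = -875 (mod 11).
    Reduce coefficients mod 11: 3·t ≡ 5 (mod 11).
    The inverse of 3 mod 11 is 4 (since 3·4 = 12 = 1·11 + 1), so t ≡ 4·5 = 20 ≡ 9 (mod 11).
    Then x = 883 + 1785·9 = 16948, valid modulo lcm(1785, 11) = 19635: x ≡ 16948 (mod 19635).
Verify against each original: 16948 mod 17 = 16, 16948 mod 7 = 1, 16948 mod 5 = 3, 16948 mod 3 = 1, 16948 mod 11 = 8.

x ≡ 16948 (mod 19635).


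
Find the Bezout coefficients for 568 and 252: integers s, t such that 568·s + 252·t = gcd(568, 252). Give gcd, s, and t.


Euclidean algorithm on (568, 252) — divide until remainder is 0:
  568 = 2 · 252 + 64
  252 = 3 · 64 + 60
  64 = 1 · 60 + 4
  60 = 15 · 4 + 0
gcd(568, 252) = 4.
Track Bezout coefficients alongside the remainders: start with r₀ = 568 = a·1 + b·0 (s = 1, t = 0) and r₁ = 252 = a·0 + b·1 (s = 0, t = 1); each new remainder r_{k+1} = r_{k-1} − q_k·r_k inherits s_{k+1} = s_{k-1} − q_k·s_k, t_{k+1} = t_{k-1} − q_k·t_k, so r_k = a·s_k + b·t_k at every step:
  q = 2: r = 64, s = 1 − 2·0 = 1, t = 0 − 2·1 = -2  (check: 568·1 + 252·(-2) = 64)
  q = 3: r = 60, s = 0 − 3·1 = -3, t = 1 − 3·(-2) = 7  (check: 568·(-3) + 252·7 = 60)
  q = 1: r = 4, s = 1 − 1·(-3) = 4, t = -2 − 1·7 = -9  (check: 568·4 + 252·(-9) = 4)
The row with r = 4 (the gcd) gives the Bezout coefficients s = 4, t = -9.
Result: 568 · (4) + 252 · (-9) = 4.

gcd(568, 252) = 4; s = 4, t = -9 (check: 568·4 + 252·(-9) = 4).


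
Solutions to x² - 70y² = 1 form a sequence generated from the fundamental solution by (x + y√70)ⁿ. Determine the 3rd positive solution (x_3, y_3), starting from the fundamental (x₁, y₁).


Step 1: Find the fundamental solution (x₁, y₁) of x² - 70y² = 1.
  Expand √70 as a continued fraction. a₀ = ⌊√70⌋ = 8; iterate m_{k+1} = d_k·a_k − m_k, d_{k+1} = (70 − m_{k+1}²)/d_k, a_{k+1} = ⌊(a₀ + m_{k+1})/d_{k+1}⌋ (starting m₀ = 0, d₀ = 1), with convergents p_k = a_k·p_{k-1} + p_{k-2}, q_k = a_k·q_{k-1} + q_{k-2} (p₋₁ = 1, q₋₁ = 0):
  k = 0: a₀ = 8; p₀/q₀ = 8/1; p₀² − 70·q₀² = 64 − 70 = -6.
  k = 1: m = 8, d = 6, a = ⌊(8 + 8)/6⌋ = 2; p/q = (2·8 + 1)/(2·1 + 0) = 17/2; p² − 70·q² = 289 − 280 = 9.
  k = 2: m = 4, d = 9, a = ⌊(8 + 4)/9⌋ = 1; p/q = (1·17 + 8)/(1·2 + 1) = 25/3; p² − 70·q² = 625 − 630 = -5.
  k = 3: m = 5, d = 5, a = ⌊(8 + 5)/5⌋ = 2; p/q = (2·25 + 17)/(2·3 + 2) = 67/8; p² − 70·q² = 4489 − 4480 = 9.
  k = 4: m = 5, d = 9, a = ⌊(8 + 5)/9⌋ = 1; p/q = (1·67 + 25)/(1·8 + 3) = 92/11; p² − 70·q² = 8464 − 8470 = -6.
  k = 5: m = 4, d = 6, a = ⌊(8 + 4)/6⌋ = 2; p/q = (2·92 + 67)/(2·11 + 8) = 251/30; p² − 70·q² = 63001 − 63000 = 1.
  The first convergent with p² − 70·q² = 1 gives the fundamental solution (x₁, y₁) = (251, 30).
Step 2: Apply the recurrence (x_{n+1}, y_{n+1}) = (x₁x_n + 70y₁y_n, x₁y_n + y₁x_n) repeatedly.
  From (x_1, y_1) = (251, 30): x_2 = 251·251 + 70·30·30 = 126001; y_2 = 251·30 + 30·251 = 15060.
  From (x_2, y_2) = (126001, 15060): x_3 = 251·126001 + 70·30·15060 = 63252251; y_3 = 251·15060 + 30·126001 = 7560090.
Step 3: Verify x_3² - 70·y_3² = 4000847256567001 - 4000847256567000 = 1 (should be 1). ✓

(x_1, y_1) = (251, 30); (x_3, y_3) = (63252251, 7560090).


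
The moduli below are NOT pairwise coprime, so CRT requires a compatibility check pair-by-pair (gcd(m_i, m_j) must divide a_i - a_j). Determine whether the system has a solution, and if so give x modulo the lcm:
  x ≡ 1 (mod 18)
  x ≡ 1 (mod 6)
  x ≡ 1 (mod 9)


Moduli 18, 6, 9 are not pairwise coprime, so CRT works modulo lcm(m_i) when all pairwise compatibility conditions hold.
Pairwise compatibility: gcd(m_i, m_j) must divide a_i - a_j for every pair.
Merge one congruence at a time:
  Start: x ≡ 1 (mod 18).
  Combine with x ≡ 1 (mod 6): gcd(18, 6) = 6; 1 - 1 = 0, which IS divisible by 6, so compatible.
    Write x = 1 + 18·t and substitute into x ≡ 1 (mod 6): 18·t ≡ 1 − 1 = 0 (mod 6).
    Divide the congruence (and modulus) by g = 6: 3·t ≡ 0 (mod 1).
    Modulo 1 every t works; take t = 0.
    Then x = 1 + 18·0 = 1, valid modulo lcm(18, 6) = 18: x ≡ 1 (mod 18).
  Combine with x ≡ 1 (mod 9): gcd(18, 9) = 9; 1 - 1 = 0, which IS divisible by 9, so compatible.
    Write x = 1 + 18·t and substitute into x ≡ 1 (mod 9): 18·t ≡ 1 − 1 = 0 (mod 9).
    Divide the congruence (and modulus) by g = 9: 2·t ≡ 0 (mod 1).
    Modulo 1 every t works; take t = 0.
    Then x = 1 + 18·0 = 1, valid modulo lcm(18, 9) = 18: x ≡ 1 (mod 18).
Verify: 1 mod 18 = 1, 1 mod 6 = 1, 1 mod 9 = 1.

x ≡ 1 (mod 18).


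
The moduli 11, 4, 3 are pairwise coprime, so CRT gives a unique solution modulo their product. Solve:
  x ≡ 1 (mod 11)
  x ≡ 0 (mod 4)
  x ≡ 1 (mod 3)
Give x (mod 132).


Moduli 11, 4, 3 are pairwise coprime; by CRT there is a unique solution modulo M = 11 · 4 · 3 = 132.
Solve pairwise, accumulating the modulus:
  Start with x ≡ 1 (mod 11).
  Combine with x ≡ 0 (mod 4): since gcd(11, 4) = 1, we get a unique residue mod 44.
    Write x = 1 + 11·t and substitute into x ≡ 0 (mod 4): 11·t ≡ 0 − 1 = -1 (mod 4).
    Reduce coefficients mod 4: 3·t ≡ 3 (mod 4).
    The inverse of 3 mod 4 is 3 (since 3·3 = 9 = 2·4 + 1), so t ≡ 3·3 = 9 ≡ 1 (mod 4).
    Then x = 1 + 11·1 = 12, valid modulo lcm(11, 4) = 44: x ≡ 12 (mod 44).
  Combine with x ≡ 1 (mod 3): since gcd(44, 3) = 1, we get a unique residue mod 132.
    Write x = 12 + 44·t and substitute into x ≡ 1 (mod 3): 44·t ≡ 1 − 12 = -11 (mod 3).
    Reduce coefficients mod 3: 2·t ≡ 1 (mod 3).
    The inverse of 2 mod 3 is 2 (since 2·2 = 4 = 1·3 + 1), so t ≡ 2·1 = 2 ≡ 2 (mod 3).
    Then x = 12 + 44·2 = 100, valid modulo lcm(44, 3) = 132: x ≡ 100 (mod 132).
Verify: 100 mod 11 = 1 ✓, 100 mod 4 = 0 ✓, 100 mod 3 = 1 ✓.

x ≡ 100 (mod 132).


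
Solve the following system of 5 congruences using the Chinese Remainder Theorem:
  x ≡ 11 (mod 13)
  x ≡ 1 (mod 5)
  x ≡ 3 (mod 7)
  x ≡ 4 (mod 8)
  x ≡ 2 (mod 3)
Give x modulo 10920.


Product of moduli M = 13 · 5 · 7 · 8 · 3 = 10920.
Merge one congruence at a time:
  Start: x ≡ 11 (mod 13).
  Combine with x ≡ 1 (mod 5); new modulus lcm = 65.
    Write x = 11 + 13·t and substitute into x ≡ 1 (mod 5): 13·t ≡ 1 − 11 = -10 (mod 5).
    Reduce coefficients mod 5: 3·t ≡ 0 (mod 5).
    The inverse of 3 mod 5 is 2 (since 3·2 = 6 = 1·5 + 1), so t ≡ 2·0 = 0 ≡ 0 (mod 5).
    Then x = 11 + 13·0 = 11, valid modulo lcm(13, 5) = 65: x ≡ 11 (mod 65).
  Combine with x ≡ 3 (mod 7); new modulus lcm = 455.
    Write x = 11 + 65·t and substitute into x ≡ 3 (mod 7): 65·t ≡ 3 − 11 = -8 (mod 7).
    Reduce coefficients mod 7: 2·t ≡ 6 (mod 7).
    The inverse of 2 mod 7 is 4 (since 2·4 = 8 = 1·7 + 1), so t ≡ 4·6 = 24 ≡ 3 (mod 7).
    Then x = 11 + 65·3 = 206, valid modulo lcm(65, 7) = 455: x ≡ 206 (mod 455).
  Combine with x ≡ 4 (mod 8); new modulus lcm = 3640.
    Write x = 206 + 455·t and substitute into x ≡ 4 (mod 8): 455·t ≡ 4 − 206 = -202 (mod 8).
    Reduce coefficients mod 8: 7·t ≡ 6 (mod 8).
    The inverse of 7 mod 8 is 7 (since 7·7 = 49 = 6·8 + 1), so t ≡ 7·6 = 42 ≡ 2 (mod 8).
    Then x = 206 + 455·2 = 1116, valid modulo lcm(455, 8) = 3640: x ≡ 1116 (mod 3640).
  Combine with x ≡ 2 (mod 3); new modulus lcm = 10920.
    Write x = 1116 + 3640·t and substitute into x ≡ 2 (mod 3): 3640·t ≡ 2 − 1116 = -1114 (mod 3).
    Reduce coefficients mod 3: 1·t ≡ 2 (mod 3).
    So t ≡ 2 (mod 3).
    Then x = 1116 + 3640·2 = 8396, valid modulo lcm(3640, 3) = 10920: x ≡ 8396 (mod 10920).
Verify against each original: 8396 mod 13 = 11, 8396 mod 5 = 1, 8396 mod 7 = 3, 8396 mod 8 = 4, 8396 mod 3 = 2.

x ≡ 8396 (mod 10920).


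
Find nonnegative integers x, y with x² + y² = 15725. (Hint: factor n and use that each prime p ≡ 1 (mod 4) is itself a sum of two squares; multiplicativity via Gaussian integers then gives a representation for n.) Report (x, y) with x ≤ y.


Step 1: Factor n = 15725 = 5^2 · 17 · 37.
Step 2: Check the mod-4 condition on each prime factor: 5 ≡ 1 (mod 4), exponent 2; 17 ≡ 1 (mod 4), exponent 1; 37 ≡ 1 (mod 4), exponent 1.
All primes ≡ 3 (mod 4) appear to even exponent (or don't appear), so by the two-squares theorem n IS expressible as a sum of two squares.
Step 3: Build a representation. Group n = k² · m with k = 5 and m = 17 · 37 = 629 (a product of primes ≡ 1 (mod 4)); a representation of m scales to one of n via (k·x)² + (k·y)² = k²(x² + y²). Each prime p ≡ 1 (mod 4) is itself a sum of two squares; find a² by testing p − a² for a perfect square:
  17: 17 − 1² = 16 = 4² ⇒ 17 = 1² + 4².
  37: 37 − 1² = 36 = 6² ⇒ 37 = 1² + 6².
  Combine using the Brahmagupta–Fibonacci identity (a² + b²)(c² + d²) = (ac − bd)² + (ad + bc)² = (ac + bd)² + (ad − bc)²:
  17 · 37 = 629: from (1² + 4²)(1² + 6²), take (1·1 − 4·6, 1·6 + 4·1) = (1 − 24, 6 + 4) = (-23, 10); dropping signs (only squares matter) gives (23, 10); check 23² + 10² = 529 + 100 = 629 ✓.
  Scale by k = 5: (5·23, 5·10) = (115, 50).
Step 4: Order so x ≤ y and verify: 50² + 115² = 2500 + 13225 = 15725 = n. ✓

n = 15725 = 50² + 115² (one valid representation with x ≤ y).


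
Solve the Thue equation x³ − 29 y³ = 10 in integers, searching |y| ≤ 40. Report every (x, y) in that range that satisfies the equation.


The equation is x³ - 29y³ = 10. For fixed y, x³ = 29·y³ + 10, so a solution requires the RHS to be a perfect cube.
Strategy: iterate y from -40 to 40, compute RHS = 29·y³ + 10, and check whether it is a (positive or negative) perfect cube.
Check small values of y:
  y = 0: RHS = 10 is not a perfect cube.
  y = 1: RHS = 39 is not a perfect cube.
  y = -1: RHS = -19 is not a perfect cube.
  y = 2: RHS = 242 is not a perfect cube.
  y = -2: RHS = -222 is not a perfect cube.
  y = 3: RHS = 793 is not a perfect cube.
  y = -3: RHS = -773 is not a perfect cube.
Continuing the search up to |y| = 40 finds no solutions either.
No (x, y) in the scanned range satisfies the equation.

No integer solutions with |y| ≤ 40.


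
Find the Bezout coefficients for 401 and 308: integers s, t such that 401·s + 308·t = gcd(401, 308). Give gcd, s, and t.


Euclidean algorithm on (401, 308) — divide until remainder is 0:
  401 = 1 · 308 + 93
  308 = 3 · 93 + 29
  93 = 3 · 29 + 6
  29 = 4 · 6 + 5
  6 = 1 · 5 + 1
  5 = 5 · 1 + 0
gcd(401, 308) = 1.
Track Bezout coefficients alongside the remainders: start with r₀ = 401 = a·1 + b·0 (s = 1, t = 0) and r₁ = 308 = a·0 + b·1 (s = 0, t = 1); each new remainder r_{k+1} = r_{k-1} − q_k·r_k inherits s_{k+1} = s_{k-1} − q_k·s_k, t_{k+1} = t_{k-1} − q_k·t_k, so r_k = a·s_k + b·t_k at every step:
  q = 1: r = 93, s = 1 − 1·0 = 1, t = 0 − 1·1 = -1  (check: 401·1 + 308·(-1) = 93)
  q = 3: r = 29, s = 0 − 3·1 = -3, t = 1 − 3·(-1) = 4  (check: 401·(-3) + 308·4 = 29)
  q = 3: r = 6, s = 1 − 3·(-3) = 10, t = -1 − 3·4 = -13  (check: 401·10 + 308·(-13) = 6)
  q = 4: r = 5, s = -3 − 4·10 = -43, t = 4 − 4·(-13) = 56  (check: 401·(-43) + 308·56 = 5)
  q = 1: r = 1, s = 10 − 1·(-43) = 53, t = -13 − 1·56 = -69  (check: 401·53 + 308·(-69) = 1)
The row with r = 1 (the gcd) gives the Bezout coefficients s = 53, t = -69.
Result: 401 · (53) + 308 · (-69) = 1.

gcd(401, 308) = 1; s = 53, t = -69 (check: 401·53 + 308·(-69) = 1).


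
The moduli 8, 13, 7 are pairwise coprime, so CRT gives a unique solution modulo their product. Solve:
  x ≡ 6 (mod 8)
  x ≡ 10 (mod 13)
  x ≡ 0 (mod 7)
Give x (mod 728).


Moduli 8, 13, 7 are pairwise coprime; by CRT there is a unique solution modulo M = 8 · 13 · 7 = 728.
Solve pairwise, accumulating the modulus:
  Start with x ≡ 6 (mod 8).
  Combine with x ≡ 10 (mod 13): since gcd(8, 13) = 1, we get a unique residue mod 104.
    Write x = 6 + 8·t and substitute into x ≡ 10 (mod 13): 8·t ≡ 10 − 6 = 4 (mod 13).
    The inverse of 8 mod 13 is 5 (since 8·5 = 40 = 3·13 + 1), so t ≡ 5·4 = 20 ≡ 7 (mod 13).
    Then x = 6 + 8·7 = 62, valid modulo lcm(8, 13) = 104: x ≡ 62 (mod 104).
  Combine with x ≡ 0 (mod 7): since gcd(104, 7) = 1, we get a unique residue mod 728.
    Write x = 62 + 104·t and substitute into x ≡ 0 (mod 7): 104·t ≡ 0 − 62 = -62 (mod 7).
    Reduce coefficients mod 7: 6·t ≡ 1 (mod 7).
    The inverse of 6 mod 7 is 6 (since 6·6 = 36 = 5·7 + 1), so t ≡ 6·1 = 6 ≡ 6 (mod 7).
    Then x = 62 + 104·6 = 686, valid modulo lcm(104, 7) = 728: x ≡ 686 (mod 728).
Verify: 686 mod 8 = 6 ✓, 686 mod 13 = 10 ✓, 686 mod 7 = 0 ✓.

x ≡ 686 (mod 728).


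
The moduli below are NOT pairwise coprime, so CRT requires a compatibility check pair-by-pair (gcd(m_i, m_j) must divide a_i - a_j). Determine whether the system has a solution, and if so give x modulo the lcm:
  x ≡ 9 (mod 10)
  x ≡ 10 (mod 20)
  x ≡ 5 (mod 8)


Moduli 10, 20, 8 are not pairwise coprime, so CRT works modulo lcm(m_i) when all pairwise compatibility conditions hold.
Pairwise compatibility: gcd(m_i, m_j) must divide a_i - a_j for every pair.
Merge one congruence at a time:
  Start: x ≡ 9 (mod 10).
  Combine with x ≡ 10 (mod 20): gcd(10, 20) = 10, and 10 - 9 = 1 is NOT divisible by 10.
    ⇒ system is inconsistent (no integer solution).

No solution (the system is inconsistent).


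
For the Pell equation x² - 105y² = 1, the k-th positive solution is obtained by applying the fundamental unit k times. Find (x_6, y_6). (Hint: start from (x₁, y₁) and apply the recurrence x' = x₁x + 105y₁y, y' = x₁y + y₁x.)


Step 1: Find the fundamental solution (x₁, y₁) of x² - 105y² = 1.
  Expand √105 as a continued fraction. a₀ = ⌊√105⌋ = 10; iterate m_{k+1} = d_k·a_k − m_k, d_{k+1} = (105 − m_{k+1}²)/d_k, a_{k+1} = ⌊(a₀ + m_{k+1})/d_{k+1}⌋ (starting m₀ = 0, d₀ = 1), with convergents p_k = a_k·p_{k-1} + p_{k-2}, q_k = a_k·q_{k-1} + q_{k-2} (p₋₁ = 1, q₋₁ = 0):
  k = 0: a₀ = 10; p₀/q₀ = 10/1; p₀² − 105·q₀² = 100 − 105 = -5.
  k = 1: m = 10, d = 5, a = ⌊(10 + 10)/5⌋ = 4; p/q = (4·10 + 1)/(4·1 + 0) = 41/4; p² − 105·q² = 1681 − 1680 = 1.
  The first convergent with p² − 105·q² = 1 gives the fundamental solution (x₁, y₁) = (41, 4).
Step 2: Apply the recurrence (x_{n+1}, y_{n+1}) = (x₁x_n + 105y₁y_n, x₁y_n + y₁x_n) repeatedly.
  From (x_1, y_1) = (41, 4): x_2 = 41·41 + 105·4·4 = 3361; y_2 = 41·4 + 4·41 = 328.
  From (x_2, y_2) = (3361, 328): x_3 = 41·3361 + 105·4·328 = 275561; y_3 = 41·328 + 4·3361 = 26892.
  From (x_3, y_3) = (275561, 26892): x_4 = 41·275561 + 105·4·26892 = 22592641; y_4 = 41·26892 + 4·275561 = 2204816.
  From (x_4, y_4) = (22592641, 2204816): x_5 = 41·22592641 + 105·4·2204816 = 1852321001; y_5 = 41·2204816 + 4·22592641 = 180768020.
  From (x_5, y_5) = (1852321001, 180768020): x_6 = 41·1852321001 + 105·4·180768020 = 151867729441; y_6 = 41·180768020 + 4·1852321001 = 14820772824.
Step 3: Verify x_6² - 105·y_6² = 23063807245564778172481 - 23063807245564778172480 = 1 (should be 1). ✓

(x_1, y_1) = (41, 4); (x_6, y_6) = (151867729441, 14820772824).


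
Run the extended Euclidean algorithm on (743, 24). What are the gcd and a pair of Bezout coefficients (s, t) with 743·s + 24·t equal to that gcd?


Euclidean algorithm on (743, 24) — divide until remainder is 0:
  743 = 30 · 24 + 23
  24 = 1 · 23 + 1
  23 = 23 · 1 + 0
gcd(743, 24) = 1.
Track Bezout coefficients alongside the remainders: start with r₀ = 743 = a·1 + b·0 (s = 1, t = 0) and r₁ = 24 = a·0 + b·1 (s = 0, t = 1); each new remainder r_{k+1} = r_{k-1} − q_k·r_k inherits s_{k+1} = s_{k-1} − q_k·s_k, t_{k+1} = t_{k-1} − q_k·t_k, so r_k = a·s_k + b·t_k at every step:
  q = 30: r = 23, s = 1 − 30·0 = 1, t = 0 − 30·1 = -30  (check: 743·1 + 24·(-30) = 23)
  q = 1: r = 1, s = 0 − 1·1 = -1, t = 1 − 1·(-30) = 31  (check: 743·(-1) + 24·31 = 1)
The row with r = 1 (the gcd) gives the Bezout coefficients s = -1, t = 31.
Result: 743 · (-1) + 24 · (31) = 1.

gcd(743, 24) = 1; s = -1, t = 31 (check: 743·(-1) + 24·31 = 1).


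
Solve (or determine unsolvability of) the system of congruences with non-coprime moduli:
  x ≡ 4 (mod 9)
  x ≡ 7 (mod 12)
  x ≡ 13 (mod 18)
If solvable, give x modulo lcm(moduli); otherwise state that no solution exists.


Moduli 9, 12, 18 are not pairwise coprime, so CRT works modulo lcm(m_i) when all pairwise compatibility conditions hold.
Pairwise compatibility: gcd(m_i, m_j) must divide a_i - a_j for every pair.
Merge one congruence at a time:
  Start: x ≡ 4 (mod 9).
  Combine with x ≡ 7 (mod 12): gcd(9, 12) = 3; 7 - 4 = 3, which IS divisible by 3, so compatible.
    Write x = 4 + 9·t and substitute into x ≡ 7 (mod 12): 9·t ≡ 7 − 4 = 3 (mod 12).
    Divide the congruence (and modulus) by g = 3: 3·t ≡ 1 (mod 4).
    The inverse of 3 mod 4 is 3 (since 3·3 = 9 = 2·4 + 1), so t ≡ 3·1 = 3 ≡ 3 (mod 4).
    Then x = 4 + 9·3 = 31, valid modulo lcm(9, 12) = 36: x ≡ 31 (mod 36).
  Combine with x ≡ 13 (mod 18): gcd(36, 18) = 18; 13 - 31 = -18, which IS divisible by 18, so compatible.
    Write x = 31 + 36·t and substitute into x ≡ 13 (mod 18): 36·t ≡ 13 − 31 = -18 (mod 18).
    Divide the congruence (and modulus) by g = 18: 2·t ≡ -1 (mod 1).
    Modulo 1 every t works; take t = 0.
    Then x = 31 + 36·0 = 31, valid modulo lcm(36, 18) = 36: x ≡ 31 (mod 36).
Verify: 31 mod 9 = 4, 31 mod 12 = 7, 31 mod 18 = 13.

x ≡ 31 (mod 36).


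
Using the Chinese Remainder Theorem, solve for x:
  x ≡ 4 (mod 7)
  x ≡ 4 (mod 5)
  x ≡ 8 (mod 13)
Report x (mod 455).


Moduli 7, 5, 13 are pairwise coprime; by CRT there is a unique solution modulo M = 7 · 5 · 13 = 455.
Solve pairwise, accumulating the modulus:
  Start with x ≡ 4 (mod 7).
  Combine with x ≡ 4 (mod 5): since gcd(7, 5) = 1, we get a unique residue mod 35.
    Write x = 4 + 7·t and substitute into x ≡ 4 (mod 5): 7·t ≡ 4 − 4 = 0 (mod 5).
    Reduce coefficients mod 5: 2·t ≡ 0 (mod 5).
    The inverse of 2 mod 5 is 3 (since 2·3 = 6 = 1·5 + 1), so t ≡ 3·0 = 0 ≡ 0 (mod 5).
    Then x = 4 + 7·0 = 4, valid modulo lcm(7, 5) = 35: x ≡ 4 (mod 35).
  Combine with x ≡ 8 (mod 13): since gcd(35, 13) = 1, we get a unique residue mod 455.
    Write x = 4 + 35·t and substitute into x ≡ 8 (mod 13): 35·t ≡ 8 − 4 = 4 (mod 13).
    Reduce coefficients mod 13: 9·t ≡ 4 (mod 13).
    The inverse of 9 mod 13 is 3 (since 9·3 = 27 = 2·13 + 1), so t ≡ 3·4 = 12 ≡ 12 (mod 13).
    Then x = 4 + 35·12 = 424, valid modulo lcm(35, 13) = 455: x ≡ 424 (mod 455).
Verify: 424 mod 7 = 4 ✓, 424 mod 5 = 4 ✓, 424 mod 13 = 8 ✓.

x ≡ 424 (mod 455).


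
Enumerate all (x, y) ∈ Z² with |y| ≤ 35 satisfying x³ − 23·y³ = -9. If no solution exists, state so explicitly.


The equation is x³ - 23y³ = -9. For fixed y, x³ = 23·y³ − 9, so a solution requires the RHS to be a perfect cube.
Strategy: iterate y from -35 to 35, compute RHS = 23·y³ − 9, and check whether it is a (positive or negative) perfect cube.
Check small values of y:
  y = 0: RHS = -9 is not a perfect cube.
  y = 1: RHS = 14 is not a perfect cube.
  y = -1: RHS = -32 is not a perfect cube.
  y = 2: RHS = 175 is not a perfect cube.
  y = -2: RHS = -193 is not a perfect cube.
  y = 3: RHS = 612 is not a perfect cube.
  y = -3: RHS = -630 is not a perfect cube.
Continuing the search up to |y| = 35 finds no solutions either.
No (x, y) in the scanned range satisfies the equation.

No integer solutions with |y| ≤ 35.


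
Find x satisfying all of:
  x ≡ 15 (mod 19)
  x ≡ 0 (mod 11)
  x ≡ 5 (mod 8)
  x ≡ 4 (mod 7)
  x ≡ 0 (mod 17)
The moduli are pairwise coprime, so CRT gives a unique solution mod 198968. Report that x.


Product of moduli M = 19 · 11 · 8 · 7 · 17 = 198968.
Merge one congruence at a time:
  Start: x ≡ 15 (mod 19).
  Combine with x ≡ 0 (mod 11); new modulus lcm = 209.
    Write x = 15 + 19·t and substitute into x ≡ 0 (mod 11): 19·t ≡ 0 − 15 = -15 (mod 11).
    Reduce coefficients mod 11: 8·t ≡ 7 (mod 11).
    The inverse of 8 mod 11 is 7 (since 8·7 = 56 = 5·11 + 1), so t ≡ 7·7 = 49 ≡ 5 (mod 11).
    Then x = 15 + 19·5 = 110, valid modulo lcm(19, 11) = 209: x ≡ 110 (mod 209).
  Combine with x ≡ 5 (mod 8); new modulus lcm = 1672.
    Write x = 110 + 209·t and substitute into x ≡ 5 (mod 8): 209·t ≡ 5 − 110 = -105 (mod 8).
    Reduce coefficients mod 8: 1·t ≡ 7 (mod 8).
    So t ≡ 7 (mod 8).
    Then x = 110 + 209·7 = 1573, valid modulo lcm(209, 8) = 1672: x ≡ 1573 (mod 1672).
  Combine with x ≡ 4 (mod 7); new modulus lcm = 11704.
    Write x = 1573 + 1672·t and substitute into x ≡ 4 (mod 7): 1672·t ≡ 4 − 1573 = -1569 (mod 7).
    Reduce coefficients mod 7: 6·t ≡ 6 (mod 7).
    The inverse of 6 mod 7 is 6 (since 6·6 = 36 = 5·7 + 1), so t ≡ 6·6 = 36 ≡ 1 (mod 7).
    Then x = 1573 + 1672·1 = 3245, valid modulo lcm(1672, 7) = 11704: x ≡ 3245 (mod 11704).
  Combine with x ≡ 0 (mod 17); new modulus lcm = 198968.
    Write x = 3245 + 11704·t and substitute into x ≡ 0 (mod 17): 11704·t ≡ 0 − 3245 = -3245 (mod 17).
    Reduce coefficients mod 17: 8·t ≡ 2 (mod 17).
    The inverse of 8 mod 17 is 15 (since 8·15 = 120 = 7·17 + 1), so t ≡ 15·2 = 30 ≡ 13 (mod 17).
    Then x = 3245 + 11704·13 = 155397, valid modulo lcm(11704, 17) = 198968: x ≡ 155397 (mod 198968).
Verify against each original: 155397 mod 19 = 15, 155397 mod 11 = 0, 155397 mod 8 = 5, 155397 mod 7 = 4, 155397 mod 17 = 0.

x ≡ 155397 (mod 198968).


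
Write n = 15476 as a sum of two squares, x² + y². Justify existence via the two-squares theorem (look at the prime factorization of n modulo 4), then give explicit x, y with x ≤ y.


Step 1: Factor n = 15476 = 2^2 · 53 · 73.
Step 2: Check the mod-4 condition on each prime factor: 2 = 2 (special); 53 ≡ 1 (mod 4), exponent 1; 73 ≡ 1 (mod 4), exponent 1.
All primes ≡ 3 (mod 4) appear to even exponent (or don't appear), so by the two-squares theorem n IS expressible as a sum of two squares.
Step 3: Build a representation. Group n = k² · m with k = 2 and m = 53 · 73 = 3869 (a product of primes ≡ 1 (mod 4)); a representation of m scales to one of n via (k·x)² + (k·y)² = k²(x² + y²). Each prime p ≡ 1 (mod 4) is itself a sum of two squares; find a² by testing p − a² for a perfect square:
  53: 53 − 1² = 52, 53 − 2² = 49 = 7² ⇒ 53 = 2² + 7².
  73: 73 − 1² = 72, 73 − 2² = 69, 73 − 3² = 64 = 8² ⇒ 73 = 3² + 8².
  Combine using the Brahmagupta–Fibonacci identity (a² + b²)(c² + d²) = (ac − bd)² + (ad + bc)² = (ac + bd)² + (ad − bc)²:
  53 · 73 = 3869: from (2² + 7²)(3² + 8²), take (2·3 − 7·8, 2·8 + 7·3) = (6 − 56, 16 + 21) = (-50, 37); dropping signs (only squares matter) gives (50, 37); check 50² + 37² = 2500 + 1369 = 3869 ✓.
  Scale by k = 2: (2·50, 2·37) = (100, 74).
Step 4: Order so x ≤ y and verify: 74² + 100² = 5476 + 10000 = 15476 = n. ✓

n = 15476 = 74² + 100² (one valid representation with x ≤ y).


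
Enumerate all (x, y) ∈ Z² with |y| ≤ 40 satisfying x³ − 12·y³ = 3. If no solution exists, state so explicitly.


The equation is x³ - 12y³ = 3. For fixed y, x³ = 12·y³ + 3, so a solution requires the RHS to be a perfect cube.
Strategy: iterate y from -40 to 40, compute RHS = 12·y³ + 3, and check whether it is a (positive or negative) perfect cube.
Check small values of y:
  y = 0: RHS = 3 is not a perfect cube.
  y = 1: RHS = 15 is not a perfect cube.
  y = -1: RHS = -9 is not a perfect cube.
  y = 2: RHS = 99 is not a perfect cube.
  y = -2: RHS = -93 is not a perfect cube.
  y = 3: RHS = 327 is not a perfect cube.
  y = -3: RHS = -321 is not a perfect cube.
Continuing the search up to |y| = 40 finds no solutions either.
No (x, y) in the scanned range satisfies the equation.

No integer solutions with |y| ≤ 40.


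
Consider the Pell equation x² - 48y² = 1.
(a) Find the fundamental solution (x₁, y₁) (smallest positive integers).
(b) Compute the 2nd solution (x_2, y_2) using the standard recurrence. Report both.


Step 1: Find the fundamental solution (x₁, y₁) of x² - 48y² = 1.
  Expand √48 as a continued fraction. a₀ = ⌊√48⌋ = 6; iterate m_{k+1} = d_k·a_k − m_k, d_{k+1} = (48 − m_{k+1}²)/d_k, a_{k+1} = ⌊(a₀ + m_{k+1})/d_{k+1}⌋ (starting m₀ = 0, d₀ = 1), with convergents p_k = a_k·p_{k-1} + p_{k-2}, q_k = a_k·q_{k-1} + q_{k-2} (p₋₁ = 1, q₋₁ = 0):
  k = 0: a₀ = 6; p₀/q₀ = 6/1; p₀² − 48·q₀² = 36 − 48 = -12.
  k = 1: m = 6, d = 12, a = ⌊(6 + 6)/12⌋ = 1; p/q = (1·6 + 1)/(1·1 + 0) = 7/1; p² − 48·q² = 49 − 48 = 1.
  The first convergent with p² − 48·q² = 1 gives the fundamental solution (x₁, y₁) = (7, 1).
Step 2: Apply the recurrence (x_{n+1}, y_{n+1}) = (x₁x_n + 48y₁y_n, x₁y_n + y₁x_n) repeatedly.
  From (x_1, y_1) = (7, 1): x_2 = 7·7 + 48·1·1 = 97; y_2 = 7·1 + 1·7 = 14.
Step 3: Verify x_2² - 48·y_2² = 9409 - 9408 = 1 (should be 1). ✓

(x_1, y_1) = (7, 1); (x_2, y_2) = (97, 14).


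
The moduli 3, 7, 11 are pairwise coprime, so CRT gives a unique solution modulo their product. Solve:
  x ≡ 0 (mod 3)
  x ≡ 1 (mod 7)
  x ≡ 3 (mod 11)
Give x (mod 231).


Moduli 3, 7, 11 are pairwise coprime; by CRT there is a unique solution modulo M = 3 · 7 · 11 = 231.
Solve pairwise, accumulating the modulus:
  Start with x ≡ 0 (mod 3).
  Combine with x ≡ 1 (mod 7): since gcd(3, 7) = 1, we get a unique residue mod 21.
    Write x = 0 + 3·t and substitute into x ≡ 1 (mod 7): 3·t ≡ 1 − 0 = 1 (mod 7).
    The inverse of 3 mod 7 is 5 (since 3·5 = 15 = 2·7 + 1), so t ≡ 5·1 = 5 ≡ 5 (mod 7).
    Then x = 0 + 3·5 = 15, valid modulo lcm(3, 7) = 21: x ≡ 15 (mod 21).
  Combine with x ≡ 3 (mod 11): since gcd(21, 11) = 1, we get a unique residue mod 231.
    Write x = 15 + 21·t and substitute into x ≡ 3 (mod 11): 21·t ≡ 3 − 15 = -12 (mod 11).
    Reduce coefficients mod 11: 10·t ≡ 10 (mod 11).
    The inverse of 10 mod 11 is 10 (since 10·10 = 100 = 9·11 + 1), so t ≡ 10·10 = 100 ≡ 1 (mod 11).
    Then x = 15 + 21·1 = 36, valid modulo lcm(21, 11) = 231: x ≡ 36 (mod 231).
Verify: 36 mod 3 = 0 ✓, 36 mod 7 = 1 ✓, 36 mod 11 = 3 ✓.

x ≡ 36 (mod 231).


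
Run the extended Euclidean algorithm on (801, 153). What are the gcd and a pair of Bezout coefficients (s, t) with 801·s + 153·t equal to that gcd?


Euclidean algorithm on (801, 153) — divide until remainder is 0:
  801 = 5 · 153 + 36
  153 = 4 · 36 + 9
  36 = 4 · 9 + 0
gcd(801, 153) = 9.
Track Bezout coefficients alongside the remainders: start with r₀ = 801 = a·1 + b·0 (s = 1, t = 0) and r₁ = 153 = a·0 + b·1 (s = 0, t = 1); each new remainder r_{k+1} = r_{k-1} − q_k·r_k inherits s_{k+1} = s_{k-1} − q_k·s_k, t_{k+1} = t_{k-1} − q_k·t_k, so r_k = a·s_k + b·t_k at every step:
  q = 5: r = 36, s = 1 − 5·0 = 1, t = 0 − 5·1 = -5  (check: 801·1 + 153·(-5) = 36)
  q = 4: r = 9, s = 0 − 4·1 = -4, t = 1 − 4·(-5) = 21  (check: 801·(-4) + 153·21 = 9)
The row with r = 9 (the gcd) gives the Bezout coefficients s = -4, t = 21.
Result: 801 · (-4) + 153 · (21) = 9.

gcd(801, 153) = 9; s = -4, t = 21 (check: 801·(-4) + 153·21 = 9).


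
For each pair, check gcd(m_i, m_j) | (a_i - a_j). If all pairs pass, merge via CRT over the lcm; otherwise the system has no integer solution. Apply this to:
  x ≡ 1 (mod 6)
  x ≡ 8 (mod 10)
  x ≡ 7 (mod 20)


Moduli 6, 10, 20 are not pairwise coprime, so CRT works modulo lcm(m_i) when all pairwise compatibility conditions hold.
Pairwise compatibility: gcd(m_i, m_j) must divide a_i - a_j for every pair.
Merge one congruence at a time:
  Start: x ≡ 1 (mod 6).
  Combine with x ≡ 8 (mod 10): gcd(6, 10) = 2, and 8 - 1 = 7 is NOT divisible by 2.
    ⇒ system is inconsistent (no integer solution).

No solution (the system is inconsistent).


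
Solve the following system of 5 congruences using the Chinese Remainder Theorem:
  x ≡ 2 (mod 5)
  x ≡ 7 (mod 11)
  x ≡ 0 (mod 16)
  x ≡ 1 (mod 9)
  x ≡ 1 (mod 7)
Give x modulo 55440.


Product of moduli M = 5 · 11 · 16 · 9 · 7 = 55440.
Merge one congruence at a time:
  Start: x ≡ 2 (mod 5).
  Combine with x ≡ 7 (mod 11); new modulus lcm = 55.
    Write x = 2 + 5·t and substitute into x ≡ 7 (mod 11): 5·t ≡ 7 − 2 = 5 (mod 11).
    The inverse of 5 mod 11 is 9 (since 5·9 = 45 = 4·11 + 1), so t ≡ 9·5 = 45 ≡ 1 (mod 11).
    Then x = 2 + 5·1 = 7, valid modulo lcm(5, 11) = 55: x ≡ 7 (mod 55).
  Combine with x ≡ 0 (mod 16); new modulus lcm = 880.
    Write x = 7 + 55·t and substitute into x ≡ 0 (mod 16): 55·t ≡ 0 − 7 = -7 (mod 16).
    Reduce coefficients mod 16: 7·t ≡ 9 (mod 16).
    The inverse of 7 mod 16 is 7 (since 7·7 = 49 = 3·16 + 1), so t ≡ 7·9 = 63 ≡ 15 (mod 16).
    Then x = 7 + 55·15 = 832, valid modulo lcm(55, 16) = 880: x ≡ 832 (mod 880).
  Combine with x ≡ 1 (mod 9); new modulus lcm = 7920.
    Write x = 832 + 880·t and substitute into x ≡ 1 (mod 9): 880·t ≡ 1 − 832 = -831 (mod 9).
    Reduce coefficients mod 9: 7·t ≡ 6 (mod 9).
    The inverse of 7 mod 9 is 4 (since 7·4 = 28 = 3·9 + 1), so t ≡ 4·6 = 24 ≡ 6 (mod 9).
    Then x = 832 + 880·6 = 6112, valid modulo lcm(880, 9) = 7920: x ≡ 6112 (mod 7920).
  Combine with x ≡ 1 (mod 7); new modulus lcm = 55440.
    Write x = 6112 + 7920·t and substitute into x ≡ 1 (mod 7): 7920·t ≡ 1 − 6112 = -6111 (mod 7).
    Reduce coefficients mod 7: 3·t ≡ 0 (mod 7).
    The inverse of 3 mod 7 is 5 (since 3·5 = 15 = 2·7 + 1), so t ≡ 5·0 = 0 ≡ 0 (mod 7).
    Then x = 6112 + 7920·0 = 6112, valid modulo lcm(7920, 7) = 55440: x ≡ 6112 (mod 55440).
Verify against each original: 6112 mod 5 = 2, 6112 mod 11 = 7, 6112 mod 16 = 0, 6112 mod 9 = 1, 6112 mod 7 = 1.

x ≡ 6112 (mod 55440).


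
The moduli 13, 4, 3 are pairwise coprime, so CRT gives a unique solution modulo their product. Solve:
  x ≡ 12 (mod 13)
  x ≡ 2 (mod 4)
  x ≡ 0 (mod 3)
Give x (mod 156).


Moduli 13, 4, 3 are pairwise coprime; by CRT there is a unique solution modulo M = 13 · 4 · 3 = 156.
Solve pairwise, accumulating the modulus:
  Start with x ≡ 12 (mod 13).
  Combine with x ≡ 2 (mod 4): since gcd(13, 4) = 1, we get a unique residue mod 52.
    Write x = 12 + 13·t and substitute into x ≡ 2 (mod 4): 13·t ≡ 2 − 12 = -10 (mod 4).
    Reduce coefficients mod 4: 1·t ≡ 2 (mod 4).
    So t ≡ 2 (mod 4).
    Then x = 12 + 13·2 = 38, valid modulo lcm(13, 4) = 52: x ≡ 38 (mod 52).
  Combine with x ≡ 0 (mod 3): since gcd(52, 3) = 1, we get a unique residue mod 156.
    Write x = 38 + 52·t and substitute into x ≡ 0 (mod 3): 52·t ≡ 0 − 38 = -38 (mod 3).
    Reduce coefficients mod 3: 1·t ≡ 1 (mod 3).
    So t ≡ 1 (mod 3).
    Then x = 38 + 52·1 = 90, valid modulo lcm(52, 3) = 156: x ≡ 90 (mod 156).
Verify: 90 mod 13 = 12 ✓, 90 mod 4 = 2 ✓, 90 mod 3 = 0 ✓.

x ≡ 90 (mod 156).


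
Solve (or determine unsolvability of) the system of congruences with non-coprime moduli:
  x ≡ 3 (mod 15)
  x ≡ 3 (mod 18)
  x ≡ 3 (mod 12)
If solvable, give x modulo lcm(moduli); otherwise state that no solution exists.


Moduli 15, 18, 12 are not pairwise coprime, so CRT works modulo lcm(m_i) when all pairwise compatibility conditions hold.
Pairwise compatibility: gcd(m_i, m_j) must divide a_i - a_j for every pair.
Merge one congruence at a time:
  Start: x ≡ 3 (mod 15).
  Combine with x ≡ 3 (mod 18): gcd(15, 18) = 3; 3 - 3 = 0, which IS divisible by 3, so compatible.
    Write x = 3 + 15·t and substitute into x ≡ 3 (mod 18): 15·t ≡ 3 − 3 = 0 (mod 18).
    Divide the congruence (and modulus) by g = 3: 5·t ≡ 0 (mod 6).
    The inverse of 5 mod 6 is 5 (since 5·5 = 25 = 4·6 + 1), so t ≡ 5·0 = 0 ≡ 0 (mod 6).
    Then x = 3 + 15·0 = 3, valid modulo lcm(15, 18) = 90: x ≡ 3 (mod 90).
  Combine with x ≡ 3 (mod 12): gcd(90, 12) = 6; 3 - 3 = 0, which IS divisible by 6, so compatible.
    Write x = 3 + 90·t and substitute into x ≡ 3 (mod 12): 90·t ≡ 3 − 3 = 0 (mod 12).
    Divide the congruence (and modulus) by g = 6: 15·t ≡ 0 (mod 2).
    Reduce coefficients mod 2: 1·t ≡ 0 (mod 2).
    So t ≡ 0 (mod 2).
    Then x = 3 + 90·0 = 3, valid modulo lcm(90, 12) = 180: x ≡ 3 (mod 180).
Verify: 3 mod 15 = 3, 3 mod 18 = 3, 3 mod 12 = 3.

x ≡ 3 (mod 180).


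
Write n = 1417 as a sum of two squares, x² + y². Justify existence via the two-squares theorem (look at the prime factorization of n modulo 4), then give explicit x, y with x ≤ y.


Step 1: Factor n = 1417 = 13 · 109.
Step 2: Check the mod-4 condition on each prime factor: 13 ≡ 1 (mod 4), exponent 1; 109 ≡ 1 (mod 4), exponent 1.
All primes ≡ 3 (mod 4) appear to even exponent (or don't appear), so by the two-squares theorem n IS expressible as a sum of two squares.
Step 3: Build a representation. Here n = 13 · 109 is a product of primes ≡ 1 (mod 4). Each prime p ≡ 1 (mod 4) is itself a sum of two squares; find a² by testing p − a² for a perfect square:
  13: 13 − 1² = 12, 13 − 2² = 9 = 3² ⇒ 13 = 2² + 3².
  109: 109 − 1² = 108, 109 − 2² = 105, 109 − 3² = 100 = 10² ⇒ 109 = 3² + 10².
  Combine using the Brahmagupta–Fibonacci identity (a² + b²)(c² + d²) = (ac − bd)² + (ad + bc)² = (ac + bd)² + (ad − bc)²:
  13 · 109 = 1417: from (2² + 3²)(3² + 10²), take (2·3 − 3·10, 2·10 + 3·3) = (6 − 30, 20 + 9) = (-24, 29); dropping signs (only squares matter) gives (24, 29); check 24² + 29² = 576 + 841 = 1417 ✓.
Step 4: Order so x ≤ y and verify: 24² + 29² = 576 + 841 = 1417 = n. ✓

n = 1417 = 24² + 29² (one valid representation with x ≤ y).


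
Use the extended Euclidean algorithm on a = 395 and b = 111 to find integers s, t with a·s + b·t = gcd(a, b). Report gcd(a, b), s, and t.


Euclidean algorithm on (395, 111) — divide until remainder is 0:
  395 = 3 · 111 + 62
  111 = 1 · 62 + 49
  62 = 1 · 49 + 13
  49 = 3 · 13 + 10
  13 = 1 · 10 + 3
  10 = 3 · 3 + 1
  3 = 3 · 1 + 0
gcd(395, 111) = 1.
Track Bezout coefficients alongside the remainders: start with r₀ = 395 = a·1 + b·0 (s = 1, t = 0) and r₁ = 111 = a·0 + b·1 (s = 0, t = 1); each new remainder r_{k+1} = r_{k-1} − q_k·r_k inherits s_{k+1} = s_{k-1} − q_k·s_k, t_{k+1} = t_{k-1} − q_k·t_k, so r_k = a·s_k + b·t_k at every step:
  q = 3: r = 62, s = 1 − 3·0 = 1, t = 0 − 3·1 = -3  (check: 395·1 + 111·(-3) = 62)
  q = 1: r = 49, s = 0 − 1·1 = -1, t = 1 − 1·(-3) = 4  (check: 395·(-1) + 111·4 = 49)
  q = 1: r = 13, s = 1 − 1·(-1) = 2, t = -3 − 1·4 = -7  (check: 395·2 + 111·(-7) = 13)
  q = 3: r = 10, s = -1 − 3·2 = -7, t = 4 − 3·(-7) = 25  (check: 395·(-7) + 111·25 = 10)
  q = 1: r = 3, s = 2 − 1·(-7) = 9, t = -7 − 1·25 = -32  (check: 395·9 + 111·(-32) = 3)
  q = 3: r = 1, s = -7 − 3·9 = -34, t = 25 − 3·(-32) = 121  (check: 395·(-34) + 111·121 = 1)
The row with r = 1 (the gcd) gives the Bezout coefficients s = -34, t = 121.
Result: 395 · (-34) + 111 · (121) = 1.

gcd(395, 111) = 1; s = -34, t = 121 (check: 395·(-34) + 111·121 = 1).


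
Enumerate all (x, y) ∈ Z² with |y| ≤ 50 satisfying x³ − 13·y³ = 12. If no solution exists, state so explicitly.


The equation is x³ - 13y³ = 12. For fixed y, x³ = 13·y³ + 12, so a solution requires the RHS to be a perfect cube.
Strategy: iterate y from -50 to 50, compute RHS = 13·y³ + 12, and check whether it is a (positive or negative) perfect cube.
Check small values of y:
  y = 0: RHS = 12 is not a perfect cube.
  y = 1: RHS = 25 is not a perfect cube.
  y = -1: RHS = -1 = (-1)³ ⇒ x = -1 works.
  y = 2: RHS = 116 is not a perfect cube.
  y = -2: RHS = -92 is not a perfect cube.
  y = 3: RHS = 363 is not a perfect cube.
  y = -3: RHS = -339 is not a perfect cube.
Continuing the search up to |y| = 50 finds no further solutions beyond those listed.
Collected solutions: (-1, -1).

Solutions (with |y| ≤ 50): (-1, -1).


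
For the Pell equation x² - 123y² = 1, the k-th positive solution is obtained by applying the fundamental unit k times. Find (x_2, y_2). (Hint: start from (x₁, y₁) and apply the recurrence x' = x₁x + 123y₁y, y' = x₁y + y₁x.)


Step 1: Find the fundamental solution (x₁, y₁) of x² - 123y² = 1.
  Expand √123 as a continued fraction. a₀ = ⌊√123⌋ = 11; iterate m_{k+1} = d_k·a_k − m_k, d_{k+1} = (123 − m_{k+1}²)/d_k, a_{k+1} = ⌊(a₀ + m_{k+1})/d_{k+1}⌋ (starting m₀ = 0, d₀ = 1), with convergents p_k = a_k·p_{k-1} + p_{k-2}, q_k = a_k·q_{k-1} + q_{k-2} (p₋₁ = 1, q₋₁ = 0):
  k = 0: a₀ = 11; p₀/q₀ = 11/1; p₀² − 123·q₀² = 121 − 123 = -2.
  k = 1: m = 11, d = 2, a = ⌊(11 + 11)/2⌋ = 11; p/q = (11·11 + 1)/(11·1 + 0) = 122/11; p² − 123·q² = 14884 − 14883 = 1.
  The first convergent with p² − 123·q² = 1 gives the fundamental solution (x₁, y₁) = (122, 11).
Step 2: Apply the recurrence (x_{n+1}, y_{n+1}) = (x₁x_n + 123y₁y_n, x₁y_n + y₁x_n) repeatedly.
  From (x_1, y_1) = (122, 11): x_2 = 122·122 + 123·11·11 = 29767; y_2 = 122·11 + 11·122 = 2684.
Step 3: Verify x_2² - 123·y_2² = 886074289 - 886074288 = 1 (should be 1). ✓

(x_1, y_1) = (122, 11); (x_2, y_2) = (29767, 2684).


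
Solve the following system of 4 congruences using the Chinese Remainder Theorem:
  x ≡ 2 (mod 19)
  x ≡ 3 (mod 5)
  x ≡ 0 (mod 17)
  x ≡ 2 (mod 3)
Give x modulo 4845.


Product of moduli M = 19 · 5 · 17 · 3 = 4845.
Merge one congruence at a time:
  Start: x ≡ 2 (mod 19).
  Combine with x ≡ 3 (mod 5); new modulus lcm = 95.
    Write x = 2 + 19·t and substitute into x ≡ 3 (mod 5): 19·t ≡ 3 − 2 = 1 (mod 5).
    Reduce coefficients mod 5: 4·t ≡ 1 (mod 5).
    The inverse of 4 mod 5 is 4 (since 4·4 = 16 = 3·5 + 1), so t ≡ 4·1 = 4 ≡ 4 (mod 5).
    Then x = 2 + 19·4 = 78, valid modulo lcm(19, 5) = 95: x ≡ 78 (mod 95).
  Combine with x ≡ 0 (mod 17); new modulus lcm = 1615.
    Write x = 78 + 95·t and substitute into x ≡ 0 (mod 17): 95·t ≡ 0 − 78 = -78 (mod 17).
    Reduce coefficients mod 17: 10·t ≡ 7 (mod 17).
    The inverse of 10 mod 17 is 12 (since 10·12 = 120 = 7·17 + 1), so t ≡ 12·7 = 84 ≡ 16 (mod 17).
    Then x = 78 + 95·16 = 1598, valid modulo lcm(95, 17) = 1615: x ≡ 1598 (mod 1615).
  Combine with x ≡ 2 (mod 3); new modulus lcm = 4845.
    Write x = 1598 + 1615·t and substitute into x ≡ 2 (mod 3): 1615·t ≡ 2 − 1598 = -1596 (mod 3).
    Reduce coefficients mod 3: 1·t ≡ 0 (mod 3).
    So t ≡ 0 (mod 3).
    Then x = 1598 + 1615·0 = 1598, valid modulo lcm(1615, 3) = 4845: x ≡ 1598 (mod 4845).
Verify against each original: 1598 mod 19 = 2, 1598 mod 5 = 3, 1598 mod 17 = 0, 1598 mod 3 = 2.

x ≡ 1598 (mod 4845).
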